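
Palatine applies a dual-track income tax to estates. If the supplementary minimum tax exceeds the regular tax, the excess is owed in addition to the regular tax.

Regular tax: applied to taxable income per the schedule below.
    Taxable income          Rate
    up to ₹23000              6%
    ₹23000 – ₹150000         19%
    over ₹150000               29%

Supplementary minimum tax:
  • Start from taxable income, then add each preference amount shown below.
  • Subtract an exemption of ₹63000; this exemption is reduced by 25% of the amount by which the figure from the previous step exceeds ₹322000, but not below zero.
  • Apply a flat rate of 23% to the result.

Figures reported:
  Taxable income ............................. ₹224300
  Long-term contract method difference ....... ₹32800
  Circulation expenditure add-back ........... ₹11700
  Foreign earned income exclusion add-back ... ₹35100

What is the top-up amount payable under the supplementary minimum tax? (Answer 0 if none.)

₹8350

Supplementary minimum tax:
  Adjusted income: ₹224300 + ₹32800 + ₹11700 + ₹35100 = ₹303900
  Exemption: ₹303900 ≤ ₹322000, so full ₹63000 applies
  Base: ₹303900 − ₹63000 = ₹240900
  ₹240900 × 23% = ₹55407

Regular tax:
  ₹23000 × 6% = ₹1380
  ₹127000 × 19% = ₹24130
  ₹74300 × 29% = ₹21547
  → ₹47057

Excess of supplementary minimum tax over regular tax: ₹55407 − ₹47057 = ₹8350.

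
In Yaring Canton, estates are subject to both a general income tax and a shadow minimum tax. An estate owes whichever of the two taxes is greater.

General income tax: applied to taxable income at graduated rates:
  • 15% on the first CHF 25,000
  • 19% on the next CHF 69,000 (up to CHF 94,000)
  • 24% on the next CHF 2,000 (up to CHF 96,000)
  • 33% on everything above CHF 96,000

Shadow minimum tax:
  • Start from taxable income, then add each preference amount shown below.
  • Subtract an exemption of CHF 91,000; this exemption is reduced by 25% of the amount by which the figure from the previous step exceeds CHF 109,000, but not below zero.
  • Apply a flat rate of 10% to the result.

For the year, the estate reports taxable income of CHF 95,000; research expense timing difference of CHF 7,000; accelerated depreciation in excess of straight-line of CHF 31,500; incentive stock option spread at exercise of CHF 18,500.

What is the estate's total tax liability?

Shadow minimum tax:
  Adjusted income: CHF 95,000 + CHF 7,000 + CHF 31,500 + CHF 18,500 = CHF 152,000
  Exemption: CHF 91,000 − 25% × (CHF 152,000 − CHF 109,000) = CHF 91,000 − CHF 10,750 = CHF 80,250
  Base: CHF 152,000 − CHF 80,250 = CHF 71,750
  CHF 71,750 × 10% = CHF 7,175

General income tax:
  CHF 25,000 × 15% = CHF 3,750
  CHF 69,000 × 19% = CHF 13,110
  CHF 1,000 × 24% = CHF 240
  → CHF 17,100

CHF 17,100 > CHF 7,175, so the general income tax governs.

CHF 17,100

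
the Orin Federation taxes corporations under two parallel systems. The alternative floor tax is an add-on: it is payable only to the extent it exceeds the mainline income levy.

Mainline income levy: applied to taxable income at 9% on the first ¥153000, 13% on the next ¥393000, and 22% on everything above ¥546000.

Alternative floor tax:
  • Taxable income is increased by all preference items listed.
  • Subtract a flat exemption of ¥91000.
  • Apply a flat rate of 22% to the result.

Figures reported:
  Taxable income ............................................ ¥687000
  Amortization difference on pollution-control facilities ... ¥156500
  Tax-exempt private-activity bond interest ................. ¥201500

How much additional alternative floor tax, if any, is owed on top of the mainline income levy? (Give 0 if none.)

Alternative floor tax:
  Adjusted income: ¥687000 + ¥156500 + ¥201500 = ¥1045000
  Less exemption ¥91000 → base ¥954000
  ¥954000 × 22% = ¥209880

Mainline income levy:
  ¥153000 × 9% = ¥13770
  ¥393000 × 13% = ¥51090
  ¥141000 × 22% = ¥31020
  → ¥95880

Excess of alternative floor tax over mainline income levy: ¥209880 − ¥95880 = ¥114000.

¥114000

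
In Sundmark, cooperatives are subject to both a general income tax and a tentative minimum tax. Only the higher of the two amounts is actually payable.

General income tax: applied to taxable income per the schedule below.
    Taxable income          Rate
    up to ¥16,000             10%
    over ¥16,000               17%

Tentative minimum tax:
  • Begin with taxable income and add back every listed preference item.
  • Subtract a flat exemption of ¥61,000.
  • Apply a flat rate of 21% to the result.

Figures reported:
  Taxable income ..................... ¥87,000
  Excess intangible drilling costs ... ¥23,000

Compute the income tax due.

Tentative minimum tax:
  Adjusted income: ¥87,000 + ¥23,000 = ¥110,000
  Less exemption ¥61,000 → base ¥49,000
  ¥49,000 × 21% = ¥10,290

General income tax:
  ¥16,000 × 10% = ¥1,600
  ¥71,000 × 17% = ¥12,070
  → ¥13,670

¥13,670 > ¥10,290, so the general income tax governs.

¥13,670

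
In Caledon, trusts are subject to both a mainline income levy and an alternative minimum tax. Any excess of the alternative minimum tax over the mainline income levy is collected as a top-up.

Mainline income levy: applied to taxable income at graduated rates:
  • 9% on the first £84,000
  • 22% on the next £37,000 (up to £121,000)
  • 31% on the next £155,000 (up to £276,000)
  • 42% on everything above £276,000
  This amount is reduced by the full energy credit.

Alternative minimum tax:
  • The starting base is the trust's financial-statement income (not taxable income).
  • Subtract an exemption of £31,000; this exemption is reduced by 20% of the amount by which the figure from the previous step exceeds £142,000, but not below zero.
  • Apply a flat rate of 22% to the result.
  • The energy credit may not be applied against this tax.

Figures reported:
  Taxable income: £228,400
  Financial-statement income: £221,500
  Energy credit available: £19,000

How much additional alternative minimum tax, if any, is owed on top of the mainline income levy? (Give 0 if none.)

£15,414

Mainline income levy:
  £84,000 × 9% = £7,560
  £37,000 × 22% = £8,140
  £107,400 × 31% = £33,294
  → £48,994
  Less energy credit £19,000 → £29,994

Alternative minimum tax:
  Base (financial-statement income): £221,500
  Exemption: £31,000 − 20% × (£221,500 − £142,000) = £31,000 − £15,900 = £15,100
  Base: £221,500 − £15,100 = £206,400
  £206,400 × 22% = £45,408

Excess of alternative minimum tax over mainline income levy: £45,408 − £29,994 = £15,414.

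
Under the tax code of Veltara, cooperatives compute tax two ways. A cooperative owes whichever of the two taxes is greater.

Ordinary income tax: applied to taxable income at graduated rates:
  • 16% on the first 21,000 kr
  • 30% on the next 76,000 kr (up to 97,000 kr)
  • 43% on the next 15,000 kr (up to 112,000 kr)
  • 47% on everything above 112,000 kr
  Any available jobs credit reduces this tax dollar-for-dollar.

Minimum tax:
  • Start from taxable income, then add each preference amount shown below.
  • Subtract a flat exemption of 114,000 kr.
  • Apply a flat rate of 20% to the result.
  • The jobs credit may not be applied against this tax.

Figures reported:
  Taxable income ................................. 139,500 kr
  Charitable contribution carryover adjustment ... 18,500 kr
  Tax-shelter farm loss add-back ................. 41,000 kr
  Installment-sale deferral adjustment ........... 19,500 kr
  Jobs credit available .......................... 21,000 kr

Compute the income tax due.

Minimum tax:
  Adjusted income: 139,500 kr + 18,500 kr + 41,000 kr + 19,500 kr = 218,500 kr
  Less exemption 114,000 kr → base 104,500 kr
  104,500 kr × 20% = 20,900 kr

Ordinary income tax:
  21,000 kr × 16% = 3,360 kr
  76,000 kr × 30% = 22,800 kr
  15,000 kr × 43% = 6,450 kr
  27,500 kr × 47% = 12,925 kr
  → 45,535 kr
  Less jobs credit 21,000 kr → 24,535 kr

24,535 kr > 20,900 kr, so the ordinary income tax governs.

24,535 kr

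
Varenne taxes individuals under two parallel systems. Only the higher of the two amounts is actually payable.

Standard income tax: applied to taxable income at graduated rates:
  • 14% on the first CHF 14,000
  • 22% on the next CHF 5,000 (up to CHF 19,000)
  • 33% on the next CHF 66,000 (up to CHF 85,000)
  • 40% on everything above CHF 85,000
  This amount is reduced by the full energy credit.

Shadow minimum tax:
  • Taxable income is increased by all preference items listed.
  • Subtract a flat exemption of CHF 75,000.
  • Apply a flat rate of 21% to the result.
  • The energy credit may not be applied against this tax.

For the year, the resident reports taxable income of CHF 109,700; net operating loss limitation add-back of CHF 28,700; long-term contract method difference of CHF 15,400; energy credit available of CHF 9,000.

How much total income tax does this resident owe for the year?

Shadow minimum tax:
  Adjusted income: CHF 109,700 + CHF 28,700 + CHF 15,400 = CHF 153,800
  Less exemption CHF 75,000 → base CHF 78,800
  CHF 78,800 × 21% = CHF 16,548

Standard income tax:
  CHF 14,000 × 14% = CHF 1,960
  CHF 5,000 × 22% = CHF 1,100
  CHF 66,000 × 33% = CHF 21,780
  CHF 24,700 × 40% = CHF 9,880
  → CHF 34,720
  Less energy credit CHF 9,000 → CHF 25,720

CHF 25,720 > CHF 16,548, so the standard income tax governs.

CHF 25,720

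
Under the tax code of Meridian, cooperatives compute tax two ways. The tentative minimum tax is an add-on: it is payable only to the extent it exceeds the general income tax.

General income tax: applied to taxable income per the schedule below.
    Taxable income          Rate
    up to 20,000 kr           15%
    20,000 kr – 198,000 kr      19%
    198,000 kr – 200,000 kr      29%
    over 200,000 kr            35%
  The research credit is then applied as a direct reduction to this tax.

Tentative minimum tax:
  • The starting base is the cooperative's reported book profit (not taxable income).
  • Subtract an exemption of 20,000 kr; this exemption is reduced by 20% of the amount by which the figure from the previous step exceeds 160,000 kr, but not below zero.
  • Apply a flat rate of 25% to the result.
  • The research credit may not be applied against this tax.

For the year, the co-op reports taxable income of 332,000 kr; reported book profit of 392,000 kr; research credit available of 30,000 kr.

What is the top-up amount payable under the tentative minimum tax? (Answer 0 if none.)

44,400 kr

Tentative minimum tax:
  Base (reported book profit): 392,000 kr
  Exemption: 20% × (392,000 kr − 160,000 kr) = 46,400 kr ≥ 20,000 kr, so the exemption is fully phased out
  Base: 392,000 kr − 0 kr = 392,000 kr
  392,000 kr × 25% = 98,000 kr

General income tax:
  20,000 kr × 15% = 3,000 kr
  178,000 kr × 19% = 33,820 kr
  2,000 kr × 29% = 580 kr
  132,000 kr × 35% = 46,200 kr
  → 83,600 kr
  Less research credit 30,000 kr → 53,600 kr

Excess of tentative minimum tax over general income tax: 98,000 kr − 53,600 kr = 44,400 kr.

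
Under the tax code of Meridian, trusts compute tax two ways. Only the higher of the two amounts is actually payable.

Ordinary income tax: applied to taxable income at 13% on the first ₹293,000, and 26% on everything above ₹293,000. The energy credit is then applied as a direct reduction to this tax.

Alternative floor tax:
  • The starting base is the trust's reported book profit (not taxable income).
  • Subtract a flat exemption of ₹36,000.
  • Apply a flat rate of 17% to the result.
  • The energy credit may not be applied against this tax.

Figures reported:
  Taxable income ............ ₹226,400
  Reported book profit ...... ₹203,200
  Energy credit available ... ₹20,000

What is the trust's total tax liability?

Alternative floor tax:
  Base (reported book profit): ₹203,200
  Less exemption ₹36,000 → base ₹167,200
  ₹167,200 × 17% = ₹28,424

Ordinary income tax:
  ₹226,400 × 13% = ₹29,432
  Less energy credit ₹20,000 → ₹9,432

₹28,424 > ₹9,432, so the alternative floor tax is the binding amount.

₹28,424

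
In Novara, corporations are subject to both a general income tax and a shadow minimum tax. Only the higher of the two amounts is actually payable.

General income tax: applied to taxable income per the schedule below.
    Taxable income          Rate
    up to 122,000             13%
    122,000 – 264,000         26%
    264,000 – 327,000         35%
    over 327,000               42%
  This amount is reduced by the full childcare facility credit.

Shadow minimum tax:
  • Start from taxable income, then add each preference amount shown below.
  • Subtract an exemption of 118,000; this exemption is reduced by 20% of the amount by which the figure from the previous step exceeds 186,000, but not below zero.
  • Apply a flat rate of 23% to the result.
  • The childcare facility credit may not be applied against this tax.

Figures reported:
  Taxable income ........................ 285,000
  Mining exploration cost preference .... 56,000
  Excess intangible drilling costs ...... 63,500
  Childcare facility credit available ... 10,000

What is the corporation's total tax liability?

75,946

Shadow minimum tax:
  Adjusted income: 285,000 + 56,000 + 63,500 = 404,500
  Exemption: 118,000 − 20% × (404,500 − 186,000) = 118,000 − 43,700 = 74,300
  Base: 404,500 − 74,300 = 330,200
  330,200 × 23% = 75,946

General income tax:
  122,000 × 13% = 15,860
  142,000 × 26% = 36,920
  21,000 × 35% = 7,350
  → 60,130
  Less childcare facility credit 10,000 → 50,130

75,946 > 50,130, so the shadow minimum tax is the binding amount.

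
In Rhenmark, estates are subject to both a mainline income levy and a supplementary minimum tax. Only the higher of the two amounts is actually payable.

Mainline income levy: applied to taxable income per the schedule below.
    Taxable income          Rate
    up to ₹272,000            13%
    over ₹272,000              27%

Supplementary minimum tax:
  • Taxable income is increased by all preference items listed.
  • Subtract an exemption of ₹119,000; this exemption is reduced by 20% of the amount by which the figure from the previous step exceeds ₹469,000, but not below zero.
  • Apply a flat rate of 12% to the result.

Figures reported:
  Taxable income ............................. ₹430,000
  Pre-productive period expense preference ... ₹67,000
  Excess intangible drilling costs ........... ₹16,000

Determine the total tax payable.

₹78,020

Mainline income levy:
  ₹272,000 × 13% = ₹35,360
  ₹158,000 × 27% = ₹42,660
  → ₹78,020

Supplementary minimum tax:
  Adjusted income: ₹430,000 + ₹67,000 + ₹16,000 = ₹513,000
  Exemption: ₹119,000 − 20% × (₹513,000 − ₹469,000) = ₹119,000 − ₹8,800 = ₹110,200
  Base: ₹513,000 − ₹110,200 = ₹402,800
  ₹402,800 × 12% = ₹48,336

₹78,020 > ₹48,336, so the mainline income levy governs.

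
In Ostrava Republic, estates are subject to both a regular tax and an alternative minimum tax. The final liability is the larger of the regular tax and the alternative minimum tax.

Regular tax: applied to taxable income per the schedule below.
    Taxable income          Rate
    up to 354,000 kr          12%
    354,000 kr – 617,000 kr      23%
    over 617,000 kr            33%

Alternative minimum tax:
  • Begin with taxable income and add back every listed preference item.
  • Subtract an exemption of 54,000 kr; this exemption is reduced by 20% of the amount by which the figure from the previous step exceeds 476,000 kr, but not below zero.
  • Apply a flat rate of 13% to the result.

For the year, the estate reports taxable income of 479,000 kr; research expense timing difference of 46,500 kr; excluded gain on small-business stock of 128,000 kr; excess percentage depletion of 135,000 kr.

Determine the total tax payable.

Regular tax:
  354,000 kr × 12% = 42,480 kr
  125,000 kr × 23% = 28,750 kr
  → 71,230 kr

Alternative minimum tax:
  Adjusted income: 479,000 kr + 46,500 kr + 128,000 kr + 135,000 kr = 788,500 kr
  Exemption: 20% × (788,500 kr − 476,000 kr) = 62,500 kr ≥ 54,000 kr, so the exemption is fully phased out
  Base: 788,500 kr − 0 kr = 788,500 kr
  788,500 kr × 13% = 102,505 kr

102,505 kr > 71,230 kr, so the alternative minimum tax is the binding amount.

102,505 kr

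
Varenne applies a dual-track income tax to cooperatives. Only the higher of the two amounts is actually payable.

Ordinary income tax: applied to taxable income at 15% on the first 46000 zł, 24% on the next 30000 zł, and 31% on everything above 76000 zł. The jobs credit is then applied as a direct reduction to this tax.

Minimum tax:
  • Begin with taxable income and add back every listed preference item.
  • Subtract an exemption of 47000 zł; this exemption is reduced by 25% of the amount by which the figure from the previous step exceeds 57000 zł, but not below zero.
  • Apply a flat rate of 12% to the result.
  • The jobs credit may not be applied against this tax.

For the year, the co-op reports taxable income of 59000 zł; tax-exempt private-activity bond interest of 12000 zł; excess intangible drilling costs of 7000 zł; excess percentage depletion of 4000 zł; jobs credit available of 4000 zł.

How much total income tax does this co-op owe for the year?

Minimum tax:
  Adjusted income: 59000 zł + 12000 zł + 7000 zł + 4000 zł = 82000 zł
  Exemption: 47000 zł − 25% × (82000 zł − 57000 zł) = 47000 zł − 6250 zł = 40750 zł
  Base: 82000 zł − 40750 zł = 41250 zł
  41250 zł × 12% = 4950 zł

Ordinary income tax:
  46000 zł × 15% = 6900 zł
  13000 zł × 24% = 3120 zł
  → 10020 zł
  Less jobs credit 4000 zł → 6020 zł

6020 zł > 4950 zł, so the ordinary income tax governs.

6020 zł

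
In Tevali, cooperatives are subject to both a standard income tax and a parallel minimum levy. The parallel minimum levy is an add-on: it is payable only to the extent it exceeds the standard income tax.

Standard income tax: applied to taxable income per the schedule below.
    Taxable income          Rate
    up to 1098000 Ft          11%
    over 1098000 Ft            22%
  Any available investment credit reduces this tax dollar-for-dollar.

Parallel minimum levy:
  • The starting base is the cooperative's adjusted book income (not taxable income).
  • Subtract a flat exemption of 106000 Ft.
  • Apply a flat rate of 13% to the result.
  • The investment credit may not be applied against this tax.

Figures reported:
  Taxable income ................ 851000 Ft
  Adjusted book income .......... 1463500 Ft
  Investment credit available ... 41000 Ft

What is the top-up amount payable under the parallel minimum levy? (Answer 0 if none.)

Parallel minimum levy:
  Base (adjusted book income): 1463500 Ft
  Less exemption 106000 Ft → base 1357500 Ft
  1357500 Ft × 13% = 176475 Ft

Standard income tax:
  851000 Ft × 11% = 93610 Ft
  Less investment credit 41000 Ft → 52610 Ft

Excess of parallel minimum levy over standard income tax: 176475 Ft − 52610 Ft = 123865 Ft.

123865 Ft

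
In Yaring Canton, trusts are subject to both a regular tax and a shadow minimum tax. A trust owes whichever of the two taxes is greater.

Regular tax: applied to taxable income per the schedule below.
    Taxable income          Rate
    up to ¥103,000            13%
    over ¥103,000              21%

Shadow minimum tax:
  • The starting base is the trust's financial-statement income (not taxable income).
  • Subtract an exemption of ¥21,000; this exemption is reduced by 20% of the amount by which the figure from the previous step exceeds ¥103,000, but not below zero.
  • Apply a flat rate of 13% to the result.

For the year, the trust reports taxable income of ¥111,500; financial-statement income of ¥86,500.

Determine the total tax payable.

¥15,175

Regular tax:
  ¥103,000 × 13% = ¥13,390
  ¥8,500 × 21% = ¥1,785
  → ¥15,175

Shadow minimum tax:
  Base (financial-statement income): ¥86,500
  Exemption: ¥86,500 ≤ ¥103,000, so full ¥21,000 applies
  Base: ¥86,500 − ¥21,000 = ¥65,500
  ¥65,500 × 13% = ¥8,515

¥15,175 > ¥8,515, so the regular tax governs.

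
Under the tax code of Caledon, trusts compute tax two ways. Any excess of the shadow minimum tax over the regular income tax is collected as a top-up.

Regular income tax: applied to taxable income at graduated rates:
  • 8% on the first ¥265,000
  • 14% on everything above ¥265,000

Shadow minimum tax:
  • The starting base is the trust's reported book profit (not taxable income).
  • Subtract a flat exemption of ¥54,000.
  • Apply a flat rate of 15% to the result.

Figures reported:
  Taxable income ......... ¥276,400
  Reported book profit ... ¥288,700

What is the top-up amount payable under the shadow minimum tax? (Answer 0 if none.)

¥12,409

Regular income tax:
  ¥265,000 × 8% = ¥21,200
  ¥11,400 × 14% = ¥1,596
  → ¥22,796

Shadow minimum tax:
  Base (reported book profit): ¥288,700
  Less exemption ¥54,000 → base ¥234,700
  ¥234,700 × 15% = ¥35,205

Excess of shadow minimum tax over regular income tax: ¥35,205 − ¥22,796 = ¥12,409.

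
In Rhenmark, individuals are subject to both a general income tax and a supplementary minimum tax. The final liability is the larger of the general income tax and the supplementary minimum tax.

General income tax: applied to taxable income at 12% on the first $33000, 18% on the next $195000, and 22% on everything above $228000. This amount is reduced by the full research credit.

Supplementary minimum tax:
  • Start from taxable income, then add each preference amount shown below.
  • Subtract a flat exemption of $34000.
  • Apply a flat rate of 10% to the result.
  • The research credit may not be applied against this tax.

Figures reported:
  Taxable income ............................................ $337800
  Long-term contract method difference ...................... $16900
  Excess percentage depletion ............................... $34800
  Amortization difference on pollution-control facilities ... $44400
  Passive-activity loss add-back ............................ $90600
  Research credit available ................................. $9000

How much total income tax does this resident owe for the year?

General income tax:
  $33000 × 12% = $3960
  $195000 × 18% = $35100
  $109800 × 22% = $24156
  → $63216
  Less research credit $9000 → $54216

Supplementary minimum tax:
  Adjusted income: $337800 + $16900 + $34800 + $44400 + $90600 = $524500
  Less exemption $34000 → base $490500
  $490500 × 10% = $49050

$54216 > $49050, so the general income tax governs.

$54216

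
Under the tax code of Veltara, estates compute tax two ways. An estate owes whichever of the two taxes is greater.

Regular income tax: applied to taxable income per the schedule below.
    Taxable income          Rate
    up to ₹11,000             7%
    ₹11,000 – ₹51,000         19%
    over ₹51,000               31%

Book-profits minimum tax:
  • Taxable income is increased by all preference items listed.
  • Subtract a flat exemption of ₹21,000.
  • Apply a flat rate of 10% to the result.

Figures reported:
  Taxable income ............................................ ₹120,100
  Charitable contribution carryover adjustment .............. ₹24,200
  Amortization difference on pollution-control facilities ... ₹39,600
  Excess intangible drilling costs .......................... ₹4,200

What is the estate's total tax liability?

₹29,791

Regular income tax:
  ₹11,000 × 7% = ₹770
  ₹40,000 × 19% = ₹7,600
  ₹69,100 × 31% = ₹21,421
  → ₹29,791

Book-profits minimum tax:
  Adjusted income: ₹120,100 + ₹24,200 + ₹39,600 + ₹4,200 = ₹188,100
  Less exemption ₹21,000 → base ₹167,100
  ₹167,100 × 10% = ₹16,710

₹29,791 > ₹16,710, so the regular income tax governs.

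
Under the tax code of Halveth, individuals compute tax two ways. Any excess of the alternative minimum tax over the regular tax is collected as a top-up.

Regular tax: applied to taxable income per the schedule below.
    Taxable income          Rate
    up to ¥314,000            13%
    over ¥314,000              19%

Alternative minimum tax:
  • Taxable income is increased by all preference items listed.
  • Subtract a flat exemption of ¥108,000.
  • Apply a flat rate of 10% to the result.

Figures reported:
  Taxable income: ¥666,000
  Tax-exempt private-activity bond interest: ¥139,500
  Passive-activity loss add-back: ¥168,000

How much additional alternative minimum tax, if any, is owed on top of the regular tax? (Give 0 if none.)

¥0

Regular tax:
  ¥314,000 × 13% = ¥40,820
  ¥352,000 × 19% = ¥66,880
  → ¥107,700

Alternative minimum tax:
  Adjusted income: ¥666,000 + ¥139,500 + ¥168,000 = ¥973,500
  Less exemption ¥108,000 → base ¥865,500
  ¥865,500 × 10% = ¥86,550

¥86,550 ≤ ¥107,700, so no add-on is due.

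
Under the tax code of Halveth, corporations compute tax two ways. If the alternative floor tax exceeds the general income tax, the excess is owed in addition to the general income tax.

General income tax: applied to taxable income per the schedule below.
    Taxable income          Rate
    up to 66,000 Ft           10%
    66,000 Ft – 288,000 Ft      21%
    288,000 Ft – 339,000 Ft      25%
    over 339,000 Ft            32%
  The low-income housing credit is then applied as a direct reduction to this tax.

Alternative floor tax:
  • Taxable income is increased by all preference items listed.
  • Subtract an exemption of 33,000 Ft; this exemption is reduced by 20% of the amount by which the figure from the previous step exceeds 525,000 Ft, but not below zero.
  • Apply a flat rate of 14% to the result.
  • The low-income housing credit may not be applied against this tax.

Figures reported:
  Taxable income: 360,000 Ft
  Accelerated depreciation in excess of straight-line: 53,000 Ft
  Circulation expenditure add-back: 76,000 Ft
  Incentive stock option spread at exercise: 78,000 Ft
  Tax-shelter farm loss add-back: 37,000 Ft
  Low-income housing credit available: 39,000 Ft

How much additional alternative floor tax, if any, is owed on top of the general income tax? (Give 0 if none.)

Alternative floor tax:
  Adjusted income: 360,000 Ft + 53,000 Ft + 76,000 Ft + 78,000 Ft + 37,000 Ft = 604,000 Ft
  Exemption: 33,000 Ft − 20% × (604,000 Ft − 525,000 Ft) = 33,000 Ft − 15,800 Ft = 17,200 Ft
  Base: 604,000 Ft − 17,200 Ft = 586,800 Ft
  586,800 Ft × 14% = 82,152 Ft

General income tax:
  66,000 Ft × 10% = 6,600 Ft
  222,000 Ft × 21% = 46,620 Ft
  51,000 Ft × 25% = 12,750 Ft
  21,000 Ft × 32% = 6,720 Ft
  → 72,690 Ft
  Less low-income housing credit 39,000 Ft → 33,690 Ft

Excess of alternative floor tax over general income tax: 82,152 Ft − 33,690 Ft = 48,462 Ft.

48,462 Ft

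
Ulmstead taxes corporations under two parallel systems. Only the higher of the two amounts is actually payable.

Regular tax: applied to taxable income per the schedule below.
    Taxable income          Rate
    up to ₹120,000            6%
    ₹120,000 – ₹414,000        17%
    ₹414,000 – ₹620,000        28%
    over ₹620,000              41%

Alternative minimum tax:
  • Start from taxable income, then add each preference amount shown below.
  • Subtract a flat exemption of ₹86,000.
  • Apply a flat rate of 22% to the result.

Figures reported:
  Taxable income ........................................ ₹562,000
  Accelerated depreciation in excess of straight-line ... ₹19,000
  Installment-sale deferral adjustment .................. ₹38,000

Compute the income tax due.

Alternative minimum tax:
  Adjusted income: ₹562,000 + ₹19,000 + ₹38,000 = ₹619,000
  Less exemption ₹86,000 → base ₹533,000
  ₹533,000 × 22% = ₹117,260

Regular tax:
  ₹120,000 × 6% = ₹7,200
  ₹294,000 × 17% = ₹49,980
  ₹148,000 × 28% = ₹41,440
  → ₹98,620

₹117,260 > ₹98,620, so the alternative minimum tax is the binding amount.

₹117,260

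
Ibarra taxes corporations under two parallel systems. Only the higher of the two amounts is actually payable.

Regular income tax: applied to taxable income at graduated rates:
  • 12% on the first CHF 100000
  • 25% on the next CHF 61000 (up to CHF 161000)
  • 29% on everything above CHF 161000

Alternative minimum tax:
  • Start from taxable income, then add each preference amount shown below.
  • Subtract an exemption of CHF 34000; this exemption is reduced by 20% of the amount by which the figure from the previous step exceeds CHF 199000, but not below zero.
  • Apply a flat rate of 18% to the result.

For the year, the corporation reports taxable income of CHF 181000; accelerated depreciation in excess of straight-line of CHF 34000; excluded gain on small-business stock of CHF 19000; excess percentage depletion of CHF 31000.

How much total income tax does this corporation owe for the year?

Alternative minimum tax:
  Adjusted income: CHF 181000 + CHF 34000 + CHF 19000 + CHF 31000 = CHF 265000
  Exemption: CHF 34000 − 20% × (CHF 265000 − CHF 199000) = CHF 34000 − CHF 13200 = CHF 20800
  Base: CHF 265000 − CHF 20800 = CHF 244200
  CHF 244200 × 18% = CHF 43956

Regular income tax:
  CHF 100000 × 12% = CHF 12000
  CHF 61000 × 25% = CHF 15250
  CHF 20000 × 29% = CHF 5800
  → CHF 33050

CHF 43956 > CHF 33050, so the alternative minimum tax is the binding amount.

CHF 43956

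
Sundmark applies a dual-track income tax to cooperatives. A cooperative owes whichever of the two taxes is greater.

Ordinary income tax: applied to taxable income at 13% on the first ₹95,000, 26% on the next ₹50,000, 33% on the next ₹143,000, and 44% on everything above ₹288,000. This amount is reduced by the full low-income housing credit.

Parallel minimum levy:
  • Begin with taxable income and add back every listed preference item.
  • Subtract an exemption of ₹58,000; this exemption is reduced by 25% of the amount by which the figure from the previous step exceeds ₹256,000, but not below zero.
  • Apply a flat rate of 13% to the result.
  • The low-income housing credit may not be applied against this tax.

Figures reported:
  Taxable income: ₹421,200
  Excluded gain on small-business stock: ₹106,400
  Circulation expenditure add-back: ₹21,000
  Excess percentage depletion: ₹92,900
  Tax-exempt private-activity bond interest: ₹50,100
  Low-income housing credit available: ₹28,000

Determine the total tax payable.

Parallel minimum levy:
  Adjusted income: ₹421,200 + ₹106,400 + ₹21,000 + ₹92,900 + ₹50,100 = ₹691,600
  Exemption: 25% × (₹691,600 − ₹256,000) = ₹108,900 ≥ ₹58,000, so the exemption is fully phased out
  Base: ₹691,600 − ₹0 = ₹691,600
  ₹691,600 × 13% = ₹89,908

Ordinary income tax:
  ₹95,000 × 13% = ₹12,350
  ₹50,000 × 26% = ₹13,000
  ₹143,000 × 33% = ₹47,190
  ₹133,200 × 44% = ₹58,608
  → ₹131,148
  Less low-income housing credit ₹28,000 → ₹103,148

₹103,148 > ₹89,908, so the ordinary income tax governs.

₹103,148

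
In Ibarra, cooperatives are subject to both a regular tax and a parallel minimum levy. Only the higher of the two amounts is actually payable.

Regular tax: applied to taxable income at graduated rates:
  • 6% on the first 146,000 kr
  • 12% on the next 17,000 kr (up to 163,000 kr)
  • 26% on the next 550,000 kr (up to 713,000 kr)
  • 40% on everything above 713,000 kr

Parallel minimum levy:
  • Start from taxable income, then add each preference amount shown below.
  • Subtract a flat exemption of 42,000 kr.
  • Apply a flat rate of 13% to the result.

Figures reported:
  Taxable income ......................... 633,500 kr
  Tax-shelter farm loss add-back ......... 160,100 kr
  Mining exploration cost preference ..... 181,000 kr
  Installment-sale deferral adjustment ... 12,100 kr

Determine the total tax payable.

133,130 kr

Regular tax:
  146,000 kr × 6% = 8,760 kr
  17,000 kr × 12% = 2,040 kr
  470,500 kr × 26% = 122,330 kr
  → 133,130 kr

Parallel minimum levy:
  Adjusted income: 633,500 kr + 160,100 kr + 181,000 kr + 12,100 kr = 986,700 kr
  Less exemption 42,000 kr → base 944,700 kr
  944,700 kr × 13% = 122,811 kr

133,130 kr > 122,811 kr, so the regular tax governs.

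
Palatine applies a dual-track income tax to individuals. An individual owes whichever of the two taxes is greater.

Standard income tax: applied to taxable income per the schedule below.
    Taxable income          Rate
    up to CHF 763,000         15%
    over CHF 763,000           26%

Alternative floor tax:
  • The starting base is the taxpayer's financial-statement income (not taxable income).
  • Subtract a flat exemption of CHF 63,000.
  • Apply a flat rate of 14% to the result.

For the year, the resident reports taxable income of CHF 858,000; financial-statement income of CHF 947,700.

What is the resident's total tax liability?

Standard income tax:
  CHF 763,000 × 15% = CHF 114,450
  CHF 95,000 × 26% = CHF 24,700
  → CHF 139,150

Alternative floor tax:
  Base (financial-statement income): CHF 947,700
  Less exemption CHF 63,000 → base CHF 884,700
  CHF 884,700 × 14% = CHF 123,858

CHF 139,150 > CHF 123,858, so the standard income tax governs.

CHF 139,150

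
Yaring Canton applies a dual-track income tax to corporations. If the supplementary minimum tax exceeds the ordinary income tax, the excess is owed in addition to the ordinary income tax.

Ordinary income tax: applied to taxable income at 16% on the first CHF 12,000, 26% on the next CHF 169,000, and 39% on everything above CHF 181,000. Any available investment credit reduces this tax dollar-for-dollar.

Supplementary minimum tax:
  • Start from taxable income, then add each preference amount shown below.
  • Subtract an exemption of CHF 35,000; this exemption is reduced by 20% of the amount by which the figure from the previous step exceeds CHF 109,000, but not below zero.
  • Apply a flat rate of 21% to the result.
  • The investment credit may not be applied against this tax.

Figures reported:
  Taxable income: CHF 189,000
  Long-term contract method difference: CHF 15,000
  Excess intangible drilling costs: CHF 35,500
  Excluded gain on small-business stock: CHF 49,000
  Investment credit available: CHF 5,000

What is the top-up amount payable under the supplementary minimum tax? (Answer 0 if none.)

Ordinary income tax:
  CHF 12,000 × 16% = CHF 1,920
  CHF 169,000 × 26% = CHF 43,940
  CHF 8,000 × 39% = CHF 3,120
  → CHF 48,980
  Less investment credit CHF 5,000 → CHF 43,980

Supplementary minimum tax:
  Adjusted income: CHF 189,000 + CHF 15,000 + CHF 35,500 + CHF 49,000 = CHF 288,500
  Exemption: 20% × (CHF 288,500 − CHF 109,000) = CHF 35,900 ≥ CHF 35,000, so the exemption is fully phased out
  Base: CHF 288,500 − CHF 0 = CHF 288,500
  CHF 288,500 × 21% = CHF 60,585

Excess of supplementary minimum tax over ordinary income tax: CHF 60,585 − CHF 43,980 = CHF 16,605.

CHF 16,605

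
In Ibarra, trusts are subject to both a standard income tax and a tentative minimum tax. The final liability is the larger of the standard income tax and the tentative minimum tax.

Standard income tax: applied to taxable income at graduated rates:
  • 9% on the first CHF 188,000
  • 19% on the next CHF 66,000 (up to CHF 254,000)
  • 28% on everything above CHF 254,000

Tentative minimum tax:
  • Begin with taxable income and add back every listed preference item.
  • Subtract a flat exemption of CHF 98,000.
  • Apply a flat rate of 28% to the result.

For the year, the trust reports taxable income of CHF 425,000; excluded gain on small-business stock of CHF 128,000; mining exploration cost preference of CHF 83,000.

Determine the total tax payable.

CHF 150,640

Tentative minimum tax:
  Adjusted income: CHF 425,000 + CHF 128,000 + CHF 83,000 = CHF 636,000
  Less exemption CHF 98,000 → base CHF 538,000
  CHF 538,000 × 28% = CHF 150,640

Standard income tax:
  CHF 188,000 × 9% = CHF 16,920
  CHF 66,000 × 19% = CHF 12,540
  CHF 171,000 × 28% = CHF 47,880
  → CHF 77,340

CHF 150,640 > CHF 77,340, so the tentative minimum tax is the binding amount.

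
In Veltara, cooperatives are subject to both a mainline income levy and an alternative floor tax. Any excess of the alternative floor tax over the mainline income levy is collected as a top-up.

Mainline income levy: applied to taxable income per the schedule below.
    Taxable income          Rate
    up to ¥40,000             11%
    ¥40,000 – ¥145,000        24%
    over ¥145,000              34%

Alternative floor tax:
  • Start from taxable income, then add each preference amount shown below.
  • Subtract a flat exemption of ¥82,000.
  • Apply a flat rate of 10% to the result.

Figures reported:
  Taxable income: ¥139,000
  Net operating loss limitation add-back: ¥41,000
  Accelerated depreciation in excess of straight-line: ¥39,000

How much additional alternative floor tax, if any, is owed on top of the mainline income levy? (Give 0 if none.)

¥0

Alternative floor tax:
  Adjusted income: ¥139,000 + ¥41,000 + ¥39,000 = ¥219,000
  Less exemption ¥82,000 → base ¥137,000
  ¥137,000 × 10% = ¥13,700

Mainline income levy:
  ¥40,000 × 11% = ¥4,400
  ¥99,000 × 24% = ¥23,760
  → ¥28,160

¥13,700 ≤ ¥28,160, so no add-on is due.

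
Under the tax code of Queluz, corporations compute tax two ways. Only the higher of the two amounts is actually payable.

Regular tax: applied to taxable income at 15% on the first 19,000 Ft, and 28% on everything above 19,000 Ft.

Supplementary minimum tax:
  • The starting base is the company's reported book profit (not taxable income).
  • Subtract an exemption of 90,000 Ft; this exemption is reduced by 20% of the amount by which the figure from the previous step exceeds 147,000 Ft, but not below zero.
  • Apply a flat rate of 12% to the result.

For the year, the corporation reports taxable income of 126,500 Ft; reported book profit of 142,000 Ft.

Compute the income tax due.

32,950 Ft

Supplementary minimum tax:
  Base (reported book profit): 142,000 Ft
  Exemption: 142,000 Ft ≤ 147,000 Ft, so full 90,000 Ft applies
  Base: 142,000 Ft − 90,000 Ft = 52,000 Ft
  52,000 Ft × 12% = 6,240 Ft

Regular tax:
  19,000 Ft × 15% = 2,850 Ft
  107,500 Ft × 28% = 30,100 Ft
  → 32,950 Ft

32,950 Ft > 6,240 Ft, so the regular tax governs.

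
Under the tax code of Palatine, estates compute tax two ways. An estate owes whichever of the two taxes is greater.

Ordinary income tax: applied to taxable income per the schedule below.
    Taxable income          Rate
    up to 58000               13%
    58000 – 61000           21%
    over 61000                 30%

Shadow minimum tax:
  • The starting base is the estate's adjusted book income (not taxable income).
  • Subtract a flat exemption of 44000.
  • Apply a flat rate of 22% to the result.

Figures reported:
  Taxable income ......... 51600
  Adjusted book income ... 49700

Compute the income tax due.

Shadow minimum tax:
  Base (adjusted book income): 49700
  Less exemption 44000 → base 5700
  5700 × 22% = 1254

Ordinary income tax:
  51600 × 13% = 6708

6708 > 1254, so the ordinary income tax governs.

6708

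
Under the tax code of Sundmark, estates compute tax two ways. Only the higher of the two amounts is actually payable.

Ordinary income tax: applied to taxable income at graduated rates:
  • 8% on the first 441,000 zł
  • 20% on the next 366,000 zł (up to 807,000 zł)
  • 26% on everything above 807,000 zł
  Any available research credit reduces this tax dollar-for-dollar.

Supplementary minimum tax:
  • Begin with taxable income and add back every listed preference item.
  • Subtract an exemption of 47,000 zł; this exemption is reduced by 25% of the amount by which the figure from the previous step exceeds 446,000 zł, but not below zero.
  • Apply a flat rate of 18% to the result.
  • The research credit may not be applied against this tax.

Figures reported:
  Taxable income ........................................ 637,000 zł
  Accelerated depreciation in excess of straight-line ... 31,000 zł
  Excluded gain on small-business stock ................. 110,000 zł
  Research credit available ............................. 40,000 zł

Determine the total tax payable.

Supplementary minimum tax:
  Adjusted income: 637,000 zł + 31,000 zł + 110,000 zł = 778,000 zł
  Exemption: 25% × (778,000 zł − 446,000 zł) = 83,000 zł ≥ 47,000 zł, so the exemption is fully phased out
  Base: 778,000 zł − 0 zł = 778,000 zł
  778,000 zł × 18% = 140,040 zł

Ordinary income tax:
  441,000 zł × 8% = 35,280 zł
  196,000 zł × 20% = 39,200 zł
  → 74,480 zł
  Less research credit 40,000 zł → 34,480 zł

140,040 zł > 34,480 zł, so the supplementary minimum tax is the binding amount.

140,040 zł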